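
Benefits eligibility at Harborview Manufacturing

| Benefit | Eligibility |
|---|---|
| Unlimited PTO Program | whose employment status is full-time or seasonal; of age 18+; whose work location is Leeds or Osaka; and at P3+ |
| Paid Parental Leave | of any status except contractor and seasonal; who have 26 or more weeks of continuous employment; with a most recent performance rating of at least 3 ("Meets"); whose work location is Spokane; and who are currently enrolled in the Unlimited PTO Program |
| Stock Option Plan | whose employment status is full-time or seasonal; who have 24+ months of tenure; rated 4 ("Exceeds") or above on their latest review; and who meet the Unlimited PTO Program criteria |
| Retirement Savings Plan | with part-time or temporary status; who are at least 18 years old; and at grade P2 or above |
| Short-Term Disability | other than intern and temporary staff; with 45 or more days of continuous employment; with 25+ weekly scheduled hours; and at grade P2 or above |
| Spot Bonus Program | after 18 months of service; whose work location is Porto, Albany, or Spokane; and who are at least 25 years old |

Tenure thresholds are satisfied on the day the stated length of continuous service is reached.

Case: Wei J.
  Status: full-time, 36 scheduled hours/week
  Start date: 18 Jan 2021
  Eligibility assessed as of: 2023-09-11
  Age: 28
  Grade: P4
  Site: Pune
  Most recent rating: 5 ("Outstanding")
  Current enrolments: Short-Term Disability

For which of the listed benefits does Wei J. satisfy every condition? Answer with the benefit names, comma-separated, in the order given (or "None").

Short-Term Disability

Service from 18 Jan 2021 to 2023-09-11: 966 days.
Unlimited PTO Program — status full-time ✓; age 28 ≥ 18 ✓; site Pune ✗ (not Leeds or Osaka) → not eligible.
Paid Parental Leave — status full-time ✓ (not excluded); service 966 days ≥ 26 weeks (≈182 days) ✓; rating 5 ≥ 3 ✓; site Pune ✗ (not Spokane) → not eligible.
Stock Option Plan — status full-time ✓; service 966 days ≥ 24 months (≈720 days) ✓; rating 5 ≥ 4 ✓; not eligible for Unlimited PTO Program ✗ → not eligible.
Retirement Savings Plan — status full-time ✗ (requires part-time or temporary) → not eligible.
Short-Term Disability — status full-time ✓ (not excluded); service 966 days ≥ 45 days ✓; 36 hrs/wk ≥ 25 ✓; grade P4 ≥ P2 ✓ → eligible.
Spot Bonus Program — service 966 days ≥ 18 months (≈540 days) ✓; site Pune ✗ (not Porto, Albany, or Spokane) → not eligible.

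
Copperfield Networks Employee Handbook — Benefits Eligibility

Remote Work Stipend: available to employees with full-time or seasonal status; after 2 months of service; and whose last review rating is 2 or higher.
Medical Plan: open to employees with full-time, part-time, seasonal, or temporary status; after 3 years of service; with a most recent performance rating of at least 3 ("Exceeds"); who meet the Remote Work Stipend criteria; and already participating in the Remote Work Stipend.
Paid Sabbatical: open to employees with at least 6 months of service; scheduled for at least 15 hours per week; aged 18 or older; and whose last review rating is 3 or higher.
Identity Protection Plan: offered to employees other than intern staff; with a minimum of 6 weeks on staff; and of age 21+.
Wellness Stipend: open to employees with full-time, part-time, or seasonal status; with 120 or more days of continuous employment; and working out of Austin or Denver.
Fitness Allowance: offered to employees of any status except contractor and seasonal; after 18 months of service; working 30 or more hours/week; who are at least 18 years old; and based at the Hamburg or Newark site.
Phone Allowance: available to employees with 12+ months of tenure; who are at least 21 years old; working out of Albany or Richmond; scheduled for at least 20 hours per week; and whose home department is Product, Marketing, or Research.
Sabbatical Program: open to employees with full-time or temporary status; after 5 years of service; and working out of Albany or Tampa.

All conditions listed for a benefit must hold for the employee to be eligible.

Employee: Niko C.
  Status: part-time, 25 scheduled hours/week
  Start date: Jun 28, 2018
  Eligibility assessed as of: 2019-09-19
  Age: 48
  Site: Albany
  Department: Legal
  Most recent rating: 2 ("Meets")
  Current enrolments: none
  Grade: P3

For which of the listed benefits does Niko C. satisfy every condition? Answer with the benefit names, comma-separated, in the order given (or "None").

Service from Jun 28, 2018 to 2019-09-19: 448 days.
Remote Work Stipend — status part-time ✗ (requires full-time or seasonal) → not eligible.
Medical Plan — status part-time ✓; service 448 days < 3 years (≈1095 days) ✗ → not eligible.
Paid Sabbatical — service 448 days ≥ 6 months (≈180 days) ✓; 25 hrs/wk ≥ 15 ✓; age 48 ≥ 18 ✓; rating 2 < 3 ✗ → not eligible.
Identity Protection Plan — status part-time ✓ (not excluded); service 448 days ≥ 6 weeks (≈42 days) ✓; age 48 ≥ 21 ✓ → eligible.
Wellness Stipend — status part-time ✓; service 448 days ≥ 120 days ✓; site Albany ✗ (not Austin or Denver) → not eligible.
Fitness Allowance — status part-time ✓ (not excluded); service 448 days < 18 months (≈540 days) ✗ → not eligible.
Phone Allowance — service 448 days ≥ 12 months (≈360 days) ✓; age 48 ≥ 21 ✓; site Albany ✓; 25 hrs/wk ≥ 20 ✓; dept Legal ✗ → not eligible.
Sabbatical Program — status part-time ✗ (requires full-time or temporary) → not eligible.

Identity Protection Plan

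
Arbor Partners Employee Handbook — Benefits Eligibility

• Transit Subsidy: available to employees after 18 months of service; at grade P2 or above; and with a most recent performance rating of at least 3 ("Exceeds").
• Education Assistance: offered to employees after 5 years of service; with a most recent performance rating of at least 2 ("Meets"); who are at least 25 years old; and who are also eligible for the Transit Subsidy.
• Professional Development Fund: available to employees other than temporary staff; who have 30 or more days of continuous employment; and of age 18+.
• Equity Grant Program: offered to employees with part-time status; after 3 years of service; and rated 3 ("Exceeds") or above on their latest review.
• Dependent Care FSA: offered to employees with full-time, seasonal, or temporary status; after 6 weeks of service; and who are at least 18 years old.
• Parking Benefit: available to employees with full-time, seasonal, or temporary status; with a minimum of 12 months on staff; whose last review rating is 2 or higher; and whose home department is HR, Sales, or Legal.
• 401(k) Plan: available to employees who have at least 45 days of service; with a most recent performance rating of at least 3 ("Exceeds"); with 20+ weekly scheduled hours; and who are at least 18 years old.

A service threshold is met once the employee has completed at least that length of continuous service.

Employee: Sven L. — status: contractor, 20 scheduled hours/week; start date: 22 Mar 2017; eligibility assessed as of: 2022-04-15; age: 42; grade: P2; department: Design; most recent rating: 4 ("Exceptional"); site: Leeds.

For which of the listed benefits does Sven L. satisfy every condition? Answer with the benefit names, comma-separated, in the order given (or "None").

Transit Subsidy, Education Assistance, Professional Development Fund, 401(k) Plan

Service from 22 Mar 2017 to 2022-04-15: 1850 days.
Transit Subsidy — service 1850 days ≥ 18 months (≈540 days) ✓; grade P2 ≥ P2 ✓; rating 4 ≥ 3 ✓ → eligible.
Education Assistance — service 1850 days ≥ 5 years (≈1825 days) ✓; rating 4 ≥ 2 ✓; age 42 ≥ 25 ✓; eligible for Transit Subsidy ✓ → eligible.
Professional Development Fund — status contractor ✓ (not excluded); service 1850 days ≥ 30 days ✓; age 42 ≥ 18 ✓ → eligible.
Equity Grant Program — status contractor ✗ (requires part-time) → not eligible.
Dependent Care FSA — status contractor ✗ (requires full-time, seasonal, or temporary) → not eligible.
Parking Benefit — status contractor ✗ (requires full-time, seasonal, or temporary) → not eligible.
401(k) Plan — service 1850 days ≥ 45 days ✓; rating 4 ≥ 3 ✓; 20 hrs/wk ≥ 20 ✓; age 42 ≥ 18 ✓ → eligible.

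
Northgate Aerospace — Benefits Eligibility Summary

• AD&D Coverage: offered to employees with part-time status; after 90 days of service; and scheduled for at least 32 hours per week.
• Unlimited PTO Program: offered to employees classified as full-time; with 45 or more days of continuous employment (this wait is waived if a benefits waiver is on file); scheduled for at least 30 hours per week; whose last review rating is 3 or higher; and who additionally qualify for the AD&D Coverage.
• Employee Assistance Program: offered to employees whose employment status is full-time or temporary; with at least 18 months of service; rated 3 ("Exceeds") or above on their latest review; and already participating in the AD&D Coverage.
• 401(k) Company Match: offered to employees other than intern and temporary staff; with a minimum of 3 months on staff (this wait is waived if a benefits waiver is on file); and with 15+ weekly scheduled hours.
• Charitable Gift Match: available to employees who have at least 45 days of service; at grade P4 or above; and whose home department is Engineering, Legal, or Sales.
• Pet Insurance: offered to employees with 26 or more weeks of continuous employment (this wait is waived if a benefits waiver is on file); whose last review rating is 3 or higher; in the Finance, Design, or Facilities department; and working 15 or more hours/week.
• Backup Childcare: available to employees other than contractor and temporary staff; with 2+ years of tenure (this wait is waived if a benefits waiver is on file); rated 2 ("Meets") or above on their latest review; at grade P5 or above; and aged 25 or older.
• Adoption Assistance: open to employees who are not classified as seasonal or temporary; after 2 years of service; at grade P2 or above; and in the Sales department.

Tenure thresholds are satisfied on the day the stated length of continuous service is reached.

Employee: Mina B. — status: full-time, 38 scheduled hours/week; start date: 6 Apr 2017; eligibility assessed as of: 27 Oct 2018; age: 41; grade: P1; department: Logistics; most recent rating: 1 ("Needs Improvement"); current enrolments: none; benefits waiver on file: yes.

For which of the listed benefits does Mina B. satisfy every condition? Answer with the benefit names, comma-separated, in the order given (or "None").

401(k) Company Match

Service from 6 Apr 2017 to 27 Oct 2018: 569 days.
AD&D Coverage — status full-time ✗ (requires part-time) → not eligible.
Unlimited PTO Program — status full-time ✓; benefits waiver on file ✓; 38 hrs/wk ≥ 30 ✓; rating 1 < 3 ✗ → not eligible.
Employee Assistance Program — status full-time ✓; service 569 days ≥ 18 months (≈540 days) ✓; rating 1 < 3 ✗ → not eligible.
401(k) Company Match — status full-time ✓ (not excluded); benefits waiver on file ✓; 38 hrs/wk ≥ 15 ✓ → eligible.
Charitable Gift Match — service 569 days ≥ 45 days ✓; grade P1 < P4 ✗ → not eligible.
Pet Insurance — benefits waiver on file ✓; rating 1 < 3 ✗ → not eligible.
Backup Childcare — status full-time ✓ (not excluded); benefits waiver on file ✓; rating 1 < 2 ✗ → not eligible.
Adoption Assistance — status full-time ✓ (not excluded); service 569 days < 2 years (≈730 days) ✗ → not eligible.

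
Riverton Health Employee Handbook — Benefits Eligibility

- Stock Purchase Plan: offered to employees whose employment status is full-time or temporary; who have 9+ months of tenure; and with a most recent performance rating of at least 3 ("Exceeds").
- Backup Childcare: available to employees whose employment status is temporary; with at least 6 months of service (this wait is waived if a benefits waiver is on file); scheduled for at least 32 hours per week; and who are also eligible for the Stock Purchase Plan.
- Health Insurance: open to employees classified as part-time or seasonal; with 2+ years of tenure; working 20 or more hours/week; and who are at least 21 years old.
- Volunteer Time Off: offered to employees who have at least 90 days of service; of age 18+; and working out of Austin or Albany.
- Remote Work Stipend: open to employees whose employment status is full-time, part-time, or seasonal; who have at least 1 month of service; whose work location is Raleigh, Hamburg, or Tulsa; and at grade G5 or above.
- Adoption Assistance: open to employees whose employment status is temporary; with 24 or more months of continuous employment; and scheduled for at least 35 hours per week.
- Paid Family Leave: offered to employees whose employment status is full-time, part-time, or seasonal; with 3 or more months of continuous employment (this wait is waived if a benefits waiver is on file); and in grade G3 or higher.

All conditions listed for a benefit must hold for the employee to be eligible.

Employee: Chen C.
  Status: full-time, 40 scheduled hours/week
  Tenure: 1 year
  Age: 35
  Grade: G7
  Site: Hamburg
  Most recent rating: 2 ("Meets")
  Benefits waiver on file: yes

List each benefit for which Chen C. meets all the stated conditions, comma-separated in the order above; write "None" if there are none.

Stock Purchase Plan — status full-time ✓; service 1 year ≥ 9 months (≈270 days) ✓; rating 2 < 3 ✗ → not eligible.
Backup Childcare — status full-time ✗ (requires temporary) → not eligible.
Health Insurance — status full-time ✗ (requires part-time or seasonal) → not eligible.
Volunteer Time Off — service 1 year ≥ 90 days ✓; age 35 ≥ 18 ✓; site Hamburg ✗ (not Austin or Albany) → not eligible.
Remote Work Stipend — status full-time ✓; service 1 year ≥ 1 month (≈30 days) ✓; site Hamburg ✓; grade G7 ≥ G5 ✓ → eligible.
Adoption Assistance — status full-time ✗ (requires temporary) → not eligible.
Paid Family Leave — status full-time ✓; benefits waiver on file ✓; grade G7 ≥ G3 ✓ → eligible.

Remote Work Stipend, Paid Family Leave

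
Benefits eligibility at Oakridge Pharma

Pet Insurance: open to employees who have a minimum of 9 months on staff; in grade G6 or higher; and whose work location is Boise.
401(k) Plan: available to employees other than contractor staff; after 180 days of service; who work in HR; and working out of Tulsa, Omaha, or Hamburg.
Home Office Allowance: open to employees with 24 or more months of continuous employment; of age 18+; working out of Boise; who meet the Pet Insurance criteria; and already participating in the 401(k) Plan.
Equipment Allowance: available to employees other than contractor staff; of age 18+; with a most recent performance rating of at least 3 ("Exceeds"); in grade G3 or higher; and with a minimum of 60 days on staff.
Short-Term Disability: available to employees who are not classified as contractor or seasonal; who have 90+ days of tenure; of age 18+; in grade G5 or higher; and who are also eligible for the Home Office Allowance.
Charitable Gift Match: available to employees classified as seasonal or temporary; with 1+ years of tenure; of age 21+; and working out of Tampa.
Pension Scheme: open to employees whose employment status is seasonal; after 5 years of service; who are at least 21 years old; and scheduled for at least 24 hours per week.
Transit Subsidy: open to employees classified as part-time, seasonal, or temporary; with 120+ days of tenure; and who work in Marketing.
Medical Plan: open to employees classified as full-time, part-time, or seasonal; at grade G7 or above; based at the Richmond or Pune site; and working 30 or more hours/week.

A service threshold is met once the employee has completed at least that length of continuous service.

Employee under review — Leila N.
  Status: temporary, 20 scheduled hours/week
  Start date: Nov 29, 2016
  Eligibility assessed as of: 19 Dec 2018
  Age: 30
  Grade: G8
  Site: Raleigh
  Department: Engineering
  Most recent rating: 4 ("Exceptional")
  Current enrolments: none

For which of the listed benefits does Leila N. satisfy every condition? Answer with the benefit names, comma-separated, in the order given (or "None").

Service from Nov 29, 2016 to 19 Dec 2018: 750 days.
Pet Insurance — service 750 days ≥ 9 months (≈270 days) ✓; grade G8 ≥ G6 ✓; site Raleigh ✗ (not Boise) → not eligible.
401(k) Plan — status temporary ✓ (not excluded); service 750 days ≥ 180 days ✓; dept Engineering ✗ → not eligible.
Home Office Allowance — service 750 days ≥ 24 months (≈720 days) ✓; age 30 ≥ 18 ✓; site Raleigh ✗ (not Boise) → not eligible.
Equipment Allowance — status temporary ✓ (not excluded); age 30 ≥ 18 ✓; rating 4 ≥ 3 ✓; grade G8 ≥ G3 ✓; service 750 days ≥ 60 days ✓ → eligible.
Short-Term Disability — status temporary ✓ (not excluded); service 750 days ≥ 90 days ✓; age 30 ≥ 18 ✓; grade G8 ≥ G5 ✓; not eligible for Home Office Allowance ✗ → not eligible.
Charitable Gift Match — status temporary ✓; service 750 days ≥ 1 year (≈365 days) ✓; age 30 ≥ 21 ✓; site Raleigh ✗ (not Tampa) → not eligible.
Pension Scheme — status temporary ✗ (requires seasonal) → not eligible.
Transit Subsidy — status temporary ✓; service 750 days ≥ 120 days ✓; dept Engineering ✗ → not eligible.
Medical Plan — status temporary ✗ (requires full-time, part-time, or seasonal) → not eligible.

Equipment Allowance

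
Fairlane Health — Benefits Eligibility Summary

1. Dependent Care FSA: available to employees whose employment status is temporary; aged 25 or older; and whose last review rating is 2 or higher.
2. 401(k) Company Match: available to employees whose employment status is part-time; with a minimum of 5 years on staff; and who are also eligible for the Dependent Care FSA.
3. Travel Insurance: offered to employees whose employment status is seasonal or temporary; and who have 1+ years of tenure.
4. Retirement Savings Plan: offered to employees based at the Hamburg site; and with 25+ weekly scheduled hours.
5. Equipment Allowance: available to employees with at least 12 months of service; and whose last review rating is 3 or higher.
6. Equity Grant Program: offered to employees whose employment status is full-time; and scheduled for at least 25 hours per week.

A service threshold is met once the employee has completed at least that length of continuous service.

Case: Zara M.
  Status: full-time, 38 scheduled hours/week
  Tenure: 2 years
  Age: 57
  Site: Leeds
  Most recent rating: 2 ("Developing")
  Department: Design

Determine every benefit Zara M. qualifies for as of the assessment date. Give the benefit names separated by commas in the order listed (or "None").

Equity Grant Program

Dependent Care FSA — status full-time ✗ (requires temporary) → not eligible.
401(k) Company Match — status full-time ✗ (requires part-time) → not eligible.
Travel Insurance — status full-time ✗ (requires seasonal or temporary) → not eligible.
Retirement Savings Plan — site Leeds ✗ (not Hamburg) → not eligible.
Equipment Allowance — service 2 years ≥ 12 months (≈360 days) ✓; rating 2 < 3 ✗ → not eligible.
Equity Grant Program — status full-time ✓; 38 hrs/wk ≥ 25 ✓ → eligible.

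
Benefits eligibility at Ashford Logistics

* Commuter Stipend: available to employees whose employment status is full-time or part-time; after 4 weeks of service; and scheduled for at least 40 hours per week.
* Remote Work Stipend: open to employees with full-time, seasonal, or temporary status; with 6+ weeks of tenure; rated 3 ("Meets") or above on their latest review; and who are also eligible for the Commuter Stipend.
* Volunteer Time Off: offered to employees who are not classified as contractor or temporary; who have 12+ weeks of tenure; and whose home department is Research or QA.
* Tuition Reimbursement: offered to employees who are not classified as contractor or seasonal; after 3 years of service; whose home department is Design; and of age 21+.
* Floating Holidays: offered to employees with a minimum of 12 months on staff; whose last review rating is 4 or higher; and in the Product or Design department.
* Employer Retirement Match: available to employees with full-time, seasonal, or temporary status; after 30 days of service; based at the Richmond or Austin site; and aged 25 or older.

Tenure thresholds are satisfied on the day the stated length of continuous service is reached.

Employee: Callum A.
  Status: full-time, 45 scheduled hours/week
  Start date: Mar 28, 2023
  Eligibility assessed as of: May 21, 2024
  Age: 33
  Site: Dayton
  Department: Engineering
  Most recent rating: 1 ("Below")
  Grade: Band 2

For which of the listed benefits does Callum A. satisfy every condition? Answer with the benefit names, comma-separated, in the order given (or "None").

Commuter Stipend

Service from Mar 28, 2023 to May 21, 2024: 420 days.
Commuter Stipend — status full-time ✓; service 420 days ≥ 4 weeks (≈28 days) ✓; 45 hrs/wk ≥ 40 ✓ → eligible.
Remote Work Stipend — status full-time ✓; service 420 days ≥ 6 weeks (≈42 days) ✓; rating 1 < 3 ✗ → not eligible.
Volunteer Time Off — status full-time ✓ (not excluded); service 420 days ≥ 12 weeks (≈84 days) ✓; dept Engineering ✗ → not eligible.
Tuition Reimbursement — status full-time ✓ (not excluded); service 420 days < 3 years (≈1095 days) ✗ → not eligible.
Floating Holidays — service 420 days ≥ 12 months (≈360 days) ✓; rating 1 < 4 ✗ → not eligible.
Employer Retirement Match — status full-time ✓; service 420 days ≥ 30 days ✓; site Dayton ✗ (not Richmond or Austin) → not eligible.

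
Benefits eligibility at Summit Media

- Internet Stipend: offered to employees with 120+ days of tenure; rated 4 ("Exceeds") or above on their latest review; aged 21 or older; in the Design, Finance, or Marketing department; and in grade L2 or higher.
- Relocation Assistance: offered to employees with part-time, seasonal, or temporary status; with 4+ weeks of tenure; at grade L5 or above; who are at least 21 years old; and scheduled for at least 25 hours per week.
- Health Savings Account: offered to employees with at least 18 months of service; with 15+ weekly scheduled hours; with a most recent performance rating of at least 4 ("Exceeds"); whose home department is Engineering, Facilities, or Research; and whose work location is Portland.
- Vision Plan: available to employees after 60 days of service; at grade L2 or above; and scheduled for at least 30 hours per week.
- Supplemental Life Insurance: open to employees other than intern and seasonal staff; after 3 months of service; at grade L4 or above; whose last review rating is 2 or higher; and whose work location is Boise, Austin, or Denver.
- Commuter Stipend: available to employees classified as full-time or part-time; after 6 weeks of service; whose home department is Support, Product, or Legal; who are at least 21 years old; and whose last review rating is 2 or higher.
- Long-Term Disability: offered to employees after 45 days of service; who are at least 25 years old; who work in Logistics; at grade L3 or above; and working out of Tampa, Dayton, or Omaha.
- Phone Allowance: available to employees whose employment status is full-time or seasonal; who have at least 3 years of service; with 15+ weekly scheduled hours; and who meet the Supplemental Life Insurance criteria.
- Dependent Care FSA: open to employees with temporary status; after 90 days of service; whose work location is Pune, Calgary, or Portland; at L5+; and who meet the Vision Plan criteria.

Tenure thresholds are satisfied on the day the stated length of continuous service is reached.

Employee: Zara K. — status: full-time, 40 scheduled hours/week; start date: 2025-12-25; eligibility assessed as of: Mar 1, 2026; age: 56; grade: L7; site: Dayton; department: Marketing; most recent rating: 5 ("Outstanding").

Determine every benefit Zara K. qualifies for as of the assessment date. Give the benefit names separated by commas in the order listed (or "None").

Service from 2025-12-25 to Mar 1, 2026: 66 days.
Internet Stipend — service 66 days < 120 days ✗ → not eligible.
Relocation Assistance — status full-time ✗ (requires part-time, seasonal, or temporary) → not eligible.
Health Savings Account — service 66 days < 18 months (≈540 days) ✗ → not eligible.
Vision Plan — service 66 days ≥ 60 days ✓; grade L7 ≥ L2 ✓; 40 hrs/wk ≥ 30 ✓ → eligible.
Supplemental Life Insurance — status full-time ✓ (not excluded); service 66 days < 3 months (≈90 days) ✗ → not eligible.
Commuter Stipend — status full-time ✓; service 66 days ≥ 6 weeks (≈42 days) ✓; dept Marketing ✗ → not eligible.
Long-Term Disability — service 66 days ≥ 45 days ✓; age 56 ≥ 25 ✓; dept Marketing ✗ → not eligible.
Phone Allowance — status full-time ✓; service 66 days < 3 years (≈1095 days) ✗ → not eligible.
Dependent Care FSA — status full-time ✗ (requires temporary) → not eligible.

Vision Plan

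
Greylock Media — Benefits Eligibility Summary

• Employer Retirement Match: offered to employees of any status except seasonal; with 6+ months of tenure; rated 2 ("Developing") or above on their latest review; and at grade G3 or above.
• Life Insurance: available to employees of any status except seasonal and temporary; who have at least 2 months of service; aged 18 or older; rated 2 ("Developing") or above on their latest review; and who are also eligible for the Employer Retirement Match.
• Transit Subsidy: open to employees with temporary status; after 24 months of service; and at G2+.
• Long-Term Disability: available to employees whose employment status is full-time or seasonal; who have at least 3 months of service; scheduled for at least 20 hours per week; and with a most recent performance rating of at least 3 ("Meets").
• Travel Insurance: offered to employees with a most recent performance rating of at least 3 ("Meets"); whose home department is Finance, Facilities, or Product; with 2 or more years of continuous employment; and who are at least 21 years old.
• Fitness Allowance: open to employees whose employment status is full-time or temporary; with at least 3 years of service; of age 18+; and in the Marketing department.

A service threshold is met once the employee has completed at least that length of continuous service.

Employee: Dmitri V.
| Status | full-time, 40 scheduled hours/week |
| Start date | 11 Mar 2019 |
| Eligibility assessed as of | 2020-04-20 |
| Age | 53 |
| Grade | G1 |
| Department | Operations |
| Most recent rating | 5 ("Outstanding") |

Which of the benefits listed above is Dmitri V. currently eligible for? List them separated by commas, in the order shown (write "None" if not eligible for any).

Long-Term Disability

Service from 11 Mar 2019 to 2020-04-20: 406 days.
Employer Retirement Match — status full-time ✓ (not excluded); service 406 days ≥ 6 months (≈180 days) ✓; rating 5 ≥ 2 ✓; grade G1 < G3 ✗ → not eligible.
Life Insurance — status full-time ✓ (not excluded); service 406 days ≥ 2 months (≈60 days) ✓; age 53 ≥ 18 ✓; rating 5 ≥ 2 ✓; not eligible for Employer Retirement Match ✗ → not eligible.
Transit Subsidy — status full-time ✗ (requires temporary) → not eligible.
Long-Term Disability — status full-time ✓; service 406 days ≥ 3 months (≈90 days) ✓; 40 hrs/wk ≥ 20 ✓; rating 5 ≥ 3 ✓ → eligible.
Travel Insurance — rating 5 ≥ 3 ✓; dept Operations ✗ → not eligible.
Fitness Allowance — status full-time ✓; service 406 days < 3 years (≈1095 days) ✗ → not eligible.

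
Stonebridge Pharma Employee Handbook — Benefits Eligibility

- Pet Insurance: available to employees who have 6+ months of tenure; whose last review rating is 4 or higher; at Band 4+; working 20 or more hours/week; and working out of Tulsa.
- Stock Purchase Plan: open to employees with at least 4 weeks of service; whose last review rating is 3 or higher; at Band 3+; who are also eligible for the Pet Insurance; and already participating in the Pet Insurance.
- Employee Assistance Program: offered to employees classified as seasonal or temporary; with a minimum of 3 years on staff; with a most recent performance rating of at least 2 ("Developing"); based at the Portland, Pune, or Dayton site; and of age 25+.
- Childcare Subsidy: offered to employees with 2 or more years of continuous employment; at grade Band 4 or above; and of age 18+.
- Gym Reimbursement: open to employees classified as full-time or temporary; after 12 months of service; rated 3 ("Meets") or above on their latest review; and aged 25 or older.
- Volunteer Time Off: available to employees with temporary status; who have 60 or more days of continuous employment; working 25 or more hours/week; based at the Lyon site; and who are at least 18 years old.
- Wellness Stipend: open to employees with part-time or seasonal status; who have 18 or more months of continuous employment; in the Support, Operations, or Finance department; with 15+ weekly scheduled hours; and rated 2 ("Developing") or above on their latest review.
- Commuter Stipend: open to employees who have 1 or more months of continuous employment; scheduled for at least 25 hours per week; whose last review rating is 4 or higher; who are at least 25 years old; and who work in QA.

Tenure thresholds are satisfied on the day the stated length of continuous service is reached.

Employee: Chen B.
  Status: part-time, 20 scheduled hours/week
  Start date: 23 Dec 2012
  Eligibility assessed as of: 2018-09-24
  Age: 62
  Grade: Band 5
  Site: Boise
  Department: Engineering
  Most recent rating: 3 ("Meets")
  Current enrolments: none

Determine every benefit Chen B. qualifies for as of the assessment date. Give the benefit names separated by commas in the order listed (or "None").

Service from 23 Dec 2012 to 2018-09-24: 2101 days.
Pet Insurance — service 2101 days ≥ 6 months (≈180 days) ✓; rating 3 < 4 ✗ → not eligible.
Stock Purchase Plan — service 2101 days ≥ 4 weeks (≈28 days) ✓; rating 3 ≥ 3 ✓; grade Band 5 ≥ Band 3 ✓; not eligible for Pet Insurance ✗ → not eligible.
Employee Assistance Program — status part-time ✗ (requires seasonal or temporary) → not eligible.
Childcare Subsidy — service 2101 days ≥ 2 years (≈730 days) ✓; grade Band 5 ≥ Band 4 ✓; age 62 ≥ 18 ✓ → eligible.
Gym Reimbursement — status part-time ✗ (requires full-time or temporary) → not eligible.
Volunteer Time Off — status part-time ✗ (requires temporary) → not eligible.
Wellness Stipend — status part-time ✓; service 2101 days ≥ 18 months (≈540 days) ✓; dept Engineering ✗ → not eligible.
Commuter Stipend — service 2101 days ≥ 1 month (≈30 days) ✓; 20 hrs/wk < 25 ✗ → not eligible.

Childcare Subsidy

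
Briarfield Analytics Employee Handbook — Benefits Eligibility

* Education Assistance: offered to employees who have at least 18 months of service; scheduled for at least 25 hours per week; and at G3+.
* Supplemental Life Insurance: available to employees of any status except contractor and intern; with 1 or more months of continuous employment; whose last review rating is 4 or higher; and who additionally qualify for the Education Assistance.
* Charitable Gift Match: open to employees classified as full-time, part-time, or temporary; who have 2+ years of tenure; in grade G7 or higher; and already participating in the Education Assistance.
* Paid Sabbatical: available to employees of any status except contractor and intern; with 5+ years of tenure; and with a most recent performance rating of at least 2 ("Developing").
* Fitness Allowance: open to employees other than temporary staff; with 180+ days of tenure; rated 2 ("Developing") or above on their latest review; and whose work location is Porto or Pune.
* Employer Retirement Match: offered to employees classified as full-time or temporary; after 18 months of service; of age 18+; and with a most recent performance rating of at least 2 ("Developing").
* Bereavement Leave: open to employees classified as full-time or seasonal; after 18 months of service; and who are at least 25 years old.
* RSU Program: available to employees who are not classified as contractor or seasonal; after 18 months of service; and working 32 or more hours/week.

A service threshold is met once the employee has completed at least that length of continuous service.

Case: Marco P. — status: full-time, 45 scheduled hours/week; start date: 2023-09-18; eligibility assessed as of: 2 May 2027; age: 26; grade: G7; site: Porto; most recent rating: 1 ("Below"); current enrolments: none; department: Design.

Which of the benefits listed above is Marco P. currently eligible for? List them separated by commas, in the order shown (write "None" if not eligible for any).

Service from 2023-09-18 to 2 May 2027: 1322 days.
Education Assistance — service 1322 days ≥ 18 months (≈540 days) ✓; 45 hrs/wk ≥ 25 ✓; grade G7 ≥ G3 ✓ → eligible.
Supplemental Life Insurance — status full-time ✓ (not excluded); service 1322 days ≥ 1 month (≈30 days) ✓; rating 1 < 4 ✗ → not eligible.
Charitable Gift Match — status full-time ✓; service 1322 days ≥ 2 years (≈730 days) ✓; grade G7 ≥ G7 ✓; not enrolled in Education Assistance ✗ → not eligible.
Paid Sabbatical — status full-time ✓ (not excluded); service 1322 days < 5 years (≈1825 days) ✗ → not eligible.
Fitness Allowance — status full-time ✓ (not excluded); service 1322 days ≥ 180 days ✓; rating 1 < 2 ✗ → not eligible.
Employer Retirement Match — status full-time ✓; service 1322 days ≥ 18 months (≈540 days) ✓; age 26 ≥ 18 ✓; rating 1 < 2 ✗ → not eligible.
Bereavement Leave — status full-time ✓; service 1322 days ≥ 18 months (≈540 days) ✓; age 26 ≥ 25 ✓ → eligible.
RSU Program — status full-time ✓ (not excluded); service 1322 days ≥ 18 months (≈540 days) ✓; 45 hrs/wk ≥ 32 ✓ → eligible.

Education Assistance, Bereavement Leave, RSU Program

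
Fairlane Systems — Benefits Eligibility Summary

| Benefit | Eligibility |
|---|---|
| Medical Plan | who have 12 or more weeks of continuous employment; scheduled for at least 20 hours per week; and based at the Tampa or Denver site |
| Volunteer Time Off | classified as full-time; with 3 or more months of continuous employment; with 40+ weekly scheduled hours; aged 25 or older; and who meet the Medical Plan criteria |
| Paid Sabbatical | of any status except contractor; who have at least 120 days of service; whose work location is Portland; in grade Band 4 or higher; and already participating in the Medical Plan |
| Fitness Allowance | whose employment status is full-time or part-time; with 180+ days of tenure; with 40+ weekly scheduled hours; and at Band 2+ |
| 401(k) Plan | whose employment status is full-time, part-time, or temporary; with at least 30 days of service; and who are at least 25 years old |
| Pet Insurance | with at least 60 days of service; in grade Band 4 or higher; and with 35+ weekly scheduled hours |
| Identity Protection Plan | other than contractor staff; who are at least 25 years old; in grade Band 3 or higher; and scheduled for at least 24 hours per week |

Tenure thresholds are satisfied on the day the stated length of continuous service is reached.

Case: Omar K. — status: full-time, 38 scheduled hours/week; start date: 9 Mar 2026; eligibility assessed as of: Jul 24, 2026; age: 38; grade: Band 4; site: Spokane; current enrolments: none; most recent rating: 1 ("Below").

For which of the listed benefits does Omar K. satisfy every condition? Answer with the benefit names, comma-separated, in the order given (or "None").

Service from 9 Mar 2026 to Jul 24, 2026: 137 days.
Medical Plan — service 137 days ≥ 12 weeks (≈84 days) ✓; 38 hrs/wk ≥ 20 ✓; site Spokane ✗ (not Tampa or Denver) → not eligible.
Volunteer Time Off — status full-time ✓; service 137 days ≥ 3 months (≈90 days) ✓; 38 hrs/wk < 40 ✗ → not eligible.
Paid Sabbatical — status full-time ✓ (not excluded); service 137 days ≥ 120 days ✓; site Spokane ✗ (not Portland) → not eligible.
Fitness Allowance — status full-time ✓; service 137 days < 180 days ✗ → not eligible.
401(k) Plan — status full-time ✓; service 137 days ≥ 30 days ✓; age 38 ≥ 25 ✓ → eligible.
Pet Insurance — service 137 days ≥ 60 days ✓; grade Band 4 ≥ Band 4 ✓; 38 hrs/wk ≥ 35 ✓ → eligible.
Identity Protection Plan — status full-time ✓ (not excluded); age 38 ≥ 25 ✓; grade Band 4 ≥ Band 3 ✓; 38 hrs/wk ≥ 24 ✓ → eligible.

401(k) Plan, Pet Insurance, Identity Protection Plan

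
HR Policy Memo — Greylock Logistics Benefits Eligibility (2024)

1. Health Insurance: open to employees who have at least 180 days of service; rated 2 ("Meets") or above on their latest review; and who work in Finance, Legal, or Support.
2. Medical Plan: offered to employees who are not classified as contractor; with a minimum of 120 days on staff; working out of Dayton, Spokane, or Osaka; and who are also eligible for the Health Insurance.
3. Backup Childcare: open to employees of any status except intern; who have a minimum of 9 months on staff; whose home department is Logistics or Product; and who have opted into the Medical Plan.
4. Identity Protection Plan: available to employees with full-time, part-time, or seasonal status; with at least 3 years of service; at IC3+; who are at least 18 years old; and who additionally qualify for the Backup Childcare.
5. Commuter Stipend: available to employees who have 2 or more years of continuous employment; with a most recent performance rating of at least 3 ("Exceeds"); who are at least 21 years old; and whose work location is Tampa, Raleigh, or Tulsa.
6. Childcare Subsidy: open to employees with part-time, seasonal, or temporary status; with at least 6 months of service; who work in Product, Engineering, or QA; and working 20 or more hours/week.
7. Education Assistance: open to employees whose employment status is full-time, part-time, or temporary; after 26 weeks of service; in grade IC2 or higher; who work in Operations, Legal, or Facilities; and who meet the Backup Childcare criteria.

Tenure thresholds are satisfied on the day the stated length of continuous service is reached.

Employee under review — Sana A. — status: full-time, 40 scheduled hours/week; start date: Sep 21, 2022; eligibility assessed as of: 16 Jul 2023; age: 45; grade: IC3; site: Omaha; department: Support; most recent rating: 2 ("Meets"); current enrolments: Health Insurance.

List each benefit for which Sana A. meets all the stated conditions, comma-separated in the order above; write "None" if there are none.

Health Insurance

Service from Sep 21, 2022 to 16 Jul 2023: 298 days.
Health Insurance — service 298 days ≥ 180 days ✓; rating 2 ≥ 2 ✓; dept Support ✓ → eligible.
Medical Plan — status full-time ✓ (not excluded); service 298 days ≥ 120 days ✓; site Omaha ✗ (not Dayton, Spokane, or Osaka) → not eligible.
Backup Childcare — status full-time ✓ (not excluded); service 298 days ≥ 9 months (≈270 days) ✓; dept Support ✗ → not eligible.
Identity Protection Plan — status full-time ✓; service 298 days < 3 years (≈1095 days) ✗ → not eligible.
Commuter Stipend — service 298 days < 2 years (≈730 days) ✗ → not eligible.
Childcare Subsidy — status full-time ✗ (requires part-time, seasonal, or temporary) → not eligible.
Education Assistance — status full-time ✓; service 298 days ≥ 26 weeks (≈182 days) ✓; grade IC3 ≥ IC2 ✓; dept Support ✗ → not eligible.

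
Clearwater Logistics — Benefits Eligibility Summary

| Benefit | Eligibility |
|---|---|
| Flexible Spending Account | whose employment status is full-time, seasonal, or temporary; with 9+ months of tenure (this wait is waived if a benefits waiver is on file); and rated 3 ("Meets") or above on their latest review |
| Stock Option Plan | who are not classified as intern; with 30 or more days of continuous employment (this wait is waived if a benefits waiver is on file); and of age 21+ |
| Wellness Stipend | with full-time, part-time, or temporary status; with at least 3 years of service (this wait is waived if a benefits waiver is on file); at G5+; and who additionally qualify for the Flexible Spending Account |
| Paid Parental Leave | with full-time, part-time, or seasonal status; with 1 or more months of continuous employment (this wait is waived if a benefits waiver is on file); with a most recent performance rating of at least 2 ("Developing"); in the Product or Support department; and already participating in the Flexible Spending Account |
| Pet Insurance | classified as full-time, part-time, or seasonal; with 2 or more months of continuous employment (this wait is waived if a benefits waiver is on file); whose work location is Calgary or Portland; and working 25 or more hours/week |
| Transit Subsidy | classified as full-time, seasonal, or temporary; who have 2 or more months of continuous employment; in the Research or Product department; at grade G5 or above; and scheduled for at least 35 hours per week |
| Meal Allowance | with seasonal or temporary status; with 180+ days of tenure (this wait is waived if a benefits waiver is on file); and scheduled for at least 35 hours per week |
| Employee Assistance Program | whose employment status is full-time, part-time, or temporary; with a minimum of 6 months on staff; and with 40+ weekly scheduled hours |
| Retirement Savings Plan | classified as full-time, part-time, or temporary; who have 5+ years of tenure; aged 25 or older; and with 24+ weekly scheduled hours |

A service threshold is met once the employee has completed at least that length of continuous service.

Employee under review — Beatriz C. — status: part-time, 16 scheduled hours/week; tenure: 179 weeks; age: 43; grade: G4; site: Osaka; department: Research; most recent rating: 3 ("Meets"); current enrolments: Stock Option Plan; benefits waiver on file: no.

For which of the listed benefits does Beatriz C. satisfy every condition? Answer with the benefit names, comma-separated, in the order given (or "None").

Stock Option Plan

Flexible Spending Account — status part-time ✗ (requires full-time, seasonal, or temporary) → not eligible.
Stock Option Plan — status part-time ✓ (not excluded); no waiver, service 179 weeks ≥ 30 days ✓; age 43 ≥ 21 ✓ → eligible.
Wellness Stipend — status part-time ✓; no waiver, service 179 weeks ≥ 3 years (≈1095 days) ✓; grade G4 < G5 ✗ → not eligible.
Paid Parental Leave — status part-time ✓; no waiver, service 179 weeks ≥ 1 month (≈30 days) ✓; rating 3 ≥ 2 ✓; dept Research ✗ → not eligible.
Pet Insurance — status part-time ✓; no waiver, service 179 weeks ≥ 2 months (≈60 days) ✓; site Osaka ✗ (not Calgary or Portland) → not eligible.
Transit Subsidy — status part-time ✗ (requires full-time, seasonal, or temporary) → not eligible.
Meal Allowance — status part-time ✗ (requires seasonal or temporary) → not eligible.
Employee Assistance Program — status part-time ✓; service 179 weeks ≥ 6 months (≈180 days) ✓; 16 hrs/wk < 40 ✗ → not eligible.
Retirement Savings Plan — status part-time ✓; service 179 weeks < 5 years (≈1825 days) ✗ → not eligible.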